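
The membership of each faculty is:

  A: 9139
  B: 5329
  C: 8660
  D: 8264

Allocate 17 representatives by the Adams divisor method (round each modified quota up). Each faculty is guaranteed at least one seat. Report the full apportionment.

Standard divisor 31392/17 ≈ 1846.588; standard quotas: A 4.949, B 2.886, C 4.690, D 4.475.
Rounding up gives 5, 3, 5, 5 = 18 seats, so the divisor must be adjusted.
With modified divisor 2100: modified quotas A 4.352, B 2.538, C 4.124, D 3.935.
Rounding up: A 5, B 3, C 5, D 4 (total 17).

A: 5, B: 3, C: 5, D: 4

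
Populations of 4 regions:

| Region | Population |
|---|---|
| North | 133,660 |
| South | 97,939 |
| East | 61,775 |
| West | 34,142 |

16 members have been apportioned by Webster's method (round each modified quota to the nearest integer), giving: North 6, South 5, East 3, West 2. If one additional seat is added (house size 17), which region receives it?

Priority for the next seat is population ÷ (current seats + 0.5).
Priorities: North 20563.077, South 17807.091, East 17650.000, West 13656.800.
Highest priority: North.

North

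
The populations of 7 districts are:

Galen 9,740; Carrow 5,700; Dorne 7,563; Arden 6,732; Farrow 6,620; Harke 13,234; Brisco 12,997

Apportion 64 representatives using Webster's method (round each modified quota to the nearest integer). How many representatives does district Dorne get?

Standard divisor 62586/64 ≈ 977.906; standard quotas: Galen 9.960, Carrow 5.829, Dorne 7.734, Arden 6.884, Farrow 6.770, Harke 13.533, Brisco 13.291.
Rounding to the nearest integer gives 10, 6, 8, 7, 7, 14, 13 = 65 seats, so the divisor must be adjusted.
With modified divisor 1000: modified quotas Galen 9.740, Carrow 5.700, Dorne 7.563, Arden 6.732, Farrow 6.620, Harke 13.234, Brisco 12.997.
Rounding to the nearest integer: Galen 10, Carrow 6, Dorne 8, Arden 7, Farrow 7, Harke 13, Brisco 13 (total 64).
Dorne receives 8.

8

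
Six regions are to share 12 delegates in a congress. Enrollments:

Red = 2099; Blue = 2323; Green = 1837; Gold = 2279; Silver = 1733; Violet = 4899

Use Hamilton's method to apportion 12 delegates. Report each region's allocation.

The standard divisor is 15170/12 ≈ 1264.167.
Standard quotas: Red 1.660, Blue 1.838, Green 1.453, Gold 1.803, Silver 1.371, Violet 3.875.
Lower quotas: Red 1, Blue 1, Green 1, Gold 1, Silver 1, Violet 3 (sum 8, leaving 4 seats).
Remainders in descending order: Violet 0.875, Blue 0.838, Gold 0.803, Red 0.660, Green 0.453, Silver 0.371.
The surplus seats go to Violet, Blue, Gold, Red.

Red 2; Blue 2; Green 1; Gold 2; Silver 1; Violet 4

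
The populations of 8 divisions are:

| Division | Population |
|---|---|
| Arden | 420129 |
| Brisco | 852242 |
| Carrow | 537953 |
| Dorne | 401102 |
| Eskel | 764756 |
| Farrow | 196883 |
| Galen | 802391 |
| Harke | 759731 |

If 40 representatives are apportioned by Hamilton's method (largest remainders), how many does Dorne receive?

3

Standard divisor: 4735187 ÷ 40 ≈ 118379.675.
Standard quotas: Arden 3.5490, Brisco 7.1992, Carrow 4.5443, Dorne 3.3883, Eskel 6.4602, Farrow 1.6631, Galen 6.7781, Harke 6.4177.
Lower quotas: Arden 3, Brisco 7, Carrow 4, Dorne 3, Eskel 6, Farrow 1, Galen 6, Harke 6 (sum 36, leaving 4 seats).
Remainders in descending order: Galen 0.7781, Farrow 0.6631, Arden 0.5490, Carrow 0.5443, Eskel 0.4602, Harke 0.4177, Dorne 0.3883, Brisco 0.1992.
Largest remainders: Galen, Farrow, Arden, Carrow receive the extra seats.
Dorne receives 3.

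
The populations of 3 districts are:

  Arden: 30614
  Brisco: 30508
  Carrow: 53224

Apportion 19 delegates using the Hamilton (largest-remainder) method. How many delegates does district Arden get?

5

The standard divisor is 114346/19 ≈ 6018.211.
Standard quotas: Arden 5.0869, Brisco 5.0693, Carrow 8.8438.
Lower quotas: Arden 5, Brisco 5, Carrow 8 (sum 18, leaving 1 seat).
Remainders in descending order: Carrow 0.8438, Arden 0.0869, Brisco 0.0693.
Largest remainder: Carrow receives the extra seat.
Arden receives 5.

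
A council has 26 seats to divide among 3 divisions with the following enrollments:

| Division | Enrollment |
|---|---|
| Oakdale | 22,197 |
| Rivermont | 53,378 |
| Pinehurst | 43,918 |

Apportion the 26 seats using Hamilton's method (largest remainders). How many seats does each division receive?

Oakdale 5; Rivermont 12; Pinehurst 9

Standard divisor: 119493 ÷ 26 ≈ 4595.885.
Standard quotas: Oakdale 4.8298, Rivermont 11.6143, Pinehurst 9.5559.
Lower quotas: Oakdale 4, Rivermont 11, Pinehurst 9 (sum 24, leaving 2 seats).
Remainders in descending order: Oakdale 0.8298, Rivermont 0.6143, Pinehurst 0.5559.
Largest remainders: Oakdale, Rivermont receive the extra seats.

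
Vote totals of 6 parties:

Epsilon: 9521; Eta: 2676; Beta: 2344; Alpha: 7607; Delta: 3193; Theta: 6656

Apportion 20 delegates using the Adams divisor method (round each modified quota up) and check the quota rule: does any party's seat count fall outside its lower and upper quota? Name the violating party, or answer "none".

Standard quotas: Epsilon 5.951, Eta 1.673, Beta 1.465, Alpha 4.755, Delta 1.996, Theta 4.160.
Adams allocation: Epsilon 6, Eta 2, Beta 2, Alpha 4, Delta 2, Theta 4.
Every allocation lies between the lower and upper quota.

none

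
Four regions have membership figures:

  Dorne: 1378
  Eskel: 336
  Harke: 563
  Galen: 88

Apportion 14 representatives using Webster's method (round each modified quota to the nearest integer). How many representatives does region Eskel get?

2

Standard divisor 2365/14 ≈ 168.929; standard quotas: Dorne 8.157, Eskel 1.989, Harke 3.333, Galen 0.521.
Rounding to the nearest integer gives Dorne 8, Eskel 2, Harke 3, Galen 1 — total 14, matching the house size, so no adjustment is needed.
Eskel receives 2.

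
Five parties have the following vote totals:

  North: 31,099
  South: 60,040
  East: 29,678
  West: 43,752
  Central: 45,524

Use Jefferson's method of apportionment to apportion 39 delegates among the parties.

North 6, South 11, East 5, West 8, Central 9

Standard divisor 210093/39 ≈ 5387; standard quotas: North 5.773, South 11.145, East 5.509, West 8.122, Central 8.451.
Rounding down gives 5, 11, 5, 8, 8 = 37 seats, so the divisor must be adjusted.
With modified divisor 5030: modified quotas North 6.183, South 11.936, East 5.900, West 8.698, Central 9.050.
Rounding down: North 6, South 11, East 5, West 8, Central 9 (total 39).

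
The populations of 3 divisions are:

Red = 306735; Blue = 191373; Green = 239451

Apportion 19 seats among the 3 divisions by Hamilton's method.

The standard divisor is 737559/19 ≈ 38818.895.
Standard quotas: Red 7.9017, Blue 4.9299, Green 6.1684.
Lower quotas: Red 7, Blue 4, Green 6 (sum 17, leaving 2 seats).
Remainders in descending order: Blue 0.9299, Red 0.9017, Green 0.1684.
The surplus seats go to Blue, Red.

Red: 8, Blue: 5, Green: 6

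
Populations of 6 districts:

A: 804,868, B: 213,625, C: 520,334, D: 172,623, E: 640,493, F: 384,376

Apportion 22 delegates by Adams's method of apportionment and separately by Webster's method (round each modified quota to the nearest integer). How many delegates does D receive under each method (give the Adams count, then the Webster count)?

2 and 1

Adams: A 6, B 2, C 4, D 2, E 5, F 3.
Webster: A 7, B 2, C 4, D 1, E 5, F 3.
D gets 2 under Adams and 1 under Webster.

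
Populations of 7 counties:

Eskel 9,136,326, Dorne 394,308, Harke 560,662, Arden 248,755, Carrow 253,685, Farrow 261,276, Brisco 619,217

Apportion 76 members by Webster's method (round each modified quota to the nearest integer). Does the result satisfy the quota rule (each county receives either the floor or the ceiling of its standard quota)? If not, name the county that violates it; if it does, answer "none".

Standard quotas: Eskel 60.515, Dorne 2.612, Harke 3.714, Arden 1.648, Carrow 1.680, Farrow 1.731, Brisco 4.101.
Webster allocation: Eskel 59, Dorne 3, Harke 4, Arden 2, Carrow 2, Farrow 2, Brisco 4.
Eskel has quota 60.515 (lower 60, upper 61) but receives 59 — outside the quota interval.

Eskel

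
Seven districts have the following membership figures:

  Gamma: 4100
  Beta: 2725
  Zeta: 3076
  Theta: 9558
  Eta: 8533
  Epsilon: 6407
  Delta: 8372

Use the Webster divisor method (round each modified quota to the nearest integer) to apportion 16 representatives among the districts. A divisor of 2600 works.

With modified divisor 2600: modified quotas Gamma 1.577, Beta 1.048, Zeta 1.183, Theta 3.676, Eta 3.282, Epsilon 2.464, Delta 3.220.
Rounding to the nearest integer: Gamma 2, Beta 1, Zeta 1, Theta 4, Eta 3, Epsilon 2, Delta 3 (total 16).

Gamma 2; Beta 1; Zeta 1; Theta 4; Eta 3; Epsilon 2; Delta 3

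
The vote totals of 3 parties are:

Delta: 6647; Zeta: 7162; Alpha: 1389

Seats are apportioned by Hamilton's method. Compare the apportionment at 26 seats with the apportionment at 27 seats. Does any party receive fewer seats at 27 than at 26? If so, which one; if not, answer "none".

At 26 seats: Delta 11, Zeta 12, Alpha 3.
At 27 seats: Delta 12, Zeta 13, Alpha 2.
Alpha drops from 3 to 2.

Alpha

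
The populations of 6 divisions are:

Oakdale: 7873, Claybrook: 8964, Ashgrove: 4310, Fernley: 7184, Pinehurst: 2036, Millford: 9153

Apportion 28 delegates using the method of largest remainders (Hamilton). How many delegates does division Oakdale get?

6

Total 39520; standard divisor 39520/28 ≈ 1411.429.
Standard quotas: Oakdale 5.5780, Claybrook 6.3510, Ashgrove 3.0536, Fernley 5.0899, Pinehurst 1.4425, Millford 6.4849.
Lower quotas: Oakdale 5, Claybrook 6, Ashgrove 3, Fernley 5, Pinehurst 1, Millford 6 (sum 26, leaving 2 seats).
Remainders in descending order: Oakdale 0.5780, Millford 0.4849, Pinehurst 0.4425, Claybrook 0.3510, Fernley 0.0899, Ashgrove 0.0536.
The surplus seats go to Oakdale, Millford.
Oakdale receives 6.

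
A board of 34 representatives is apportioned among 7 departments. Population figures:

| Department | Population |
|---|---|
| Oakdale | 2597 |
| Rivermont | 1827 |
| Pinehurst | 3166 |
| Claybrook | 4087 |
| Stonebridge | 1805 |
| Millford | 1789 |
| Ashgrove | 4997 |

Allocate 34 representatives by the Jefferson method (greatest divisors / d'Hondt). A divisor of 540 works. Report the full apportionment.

With modified divisor 540: modified quotas Oakdale 4.809, Rivermont 3.383, Pinehurst 5.863, Claybrook 7.569, Stonebridge 3.343, Millford 3.313, Ashgrove 9.254.
Rounding down: Oakdale 4, Rivermont 3, Pinehurst 5, Claybrook 7, Stonebridge 3, Millford 3, Ashgrove 9 (total 34).

Oakdale 4, Rivermont 3, Pinehurst 5, Claybrook 7, Stonebridge 3, Millford 3, Ashgrove 9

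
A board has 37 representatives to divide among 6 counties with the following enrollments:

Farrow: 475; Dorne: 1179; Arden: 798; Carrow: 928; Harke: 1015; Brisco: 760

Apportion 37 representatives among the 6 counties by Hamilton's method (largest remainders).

The standard divisor is 5155/37 ≈ 139.324.
Standard quotas: Farrow 3.409, Dorne 8.462, Arden 5.728, Carrow 6.661, Harke 7.285, Brisco 5.455.
Lower quotas: Farrow 3, Dorne 8, Arden 5, Carrow 6, Harke 7, Brisco 5 (sum 34, leaving 3 seats).
Remainders in descending order: Arden 0.728, Carrow 0.661, Dorne 0.462, Brisco 0.455, Farrow 0.409, Harke 0.285.
The surplus seats go to Arden, Carrow, Dorne.

Farrow 3, Dorne 9, Arden 6, Carrow 7, Harke 7, Brisco 5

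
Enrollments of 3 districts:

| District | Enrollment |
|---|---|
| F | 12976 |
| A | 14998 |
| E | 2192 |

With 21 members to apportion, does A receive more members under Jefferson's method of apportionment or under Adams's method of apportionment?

Jefferson

Jefferson: F 9, A 11, E 1.
Adams: F 9, A 10, E 2.
A gets 11 under Jefferson and 10 under Adams.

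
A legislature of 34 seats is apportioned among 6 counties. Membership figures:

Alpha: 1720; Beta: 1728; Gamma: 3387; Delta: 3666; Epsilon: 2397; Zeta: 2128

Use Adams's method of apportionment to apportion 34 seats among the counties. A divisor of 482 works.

Alpha 4, Beta 4, Gamma 8, Delta 8, Epsilon 5, Zeta 5

With modified divisor 482: modified quotas Alpha 3.568, Beta 3.585, Gamma 7.027, Delta 7.606, Epsilon 4.973, Zeta 4.415.
Rounding up: Alpha 4, Beta 4, Gamma 8, Delta 8, Epsilon 5, Zeta 5 (total 34).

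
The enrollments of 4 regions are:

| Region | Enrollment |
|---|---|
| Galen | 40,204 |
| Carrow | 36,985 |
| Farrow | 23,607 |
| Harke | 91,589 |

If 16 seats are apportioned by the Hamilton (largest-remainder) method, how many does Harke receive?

Standard divisor: 192385 ÷ 16 ≈ 12024.062.
Standard quotas: Galen 3.3436, Carrow 3.0759, Farrow 1.9633, Harke 7.6171.
Lower quotas: Galen 3, Carrow 3, Farrow 1, Harke 7 (sum 14, leaving 2 seats).
Remainders in descending order: Farrow 0.9633, Harke 0.6171, Galen 0.3436, Carrow 0.0759.
The surplus seats go to Farrow, Harke.
Harke receives 8.

8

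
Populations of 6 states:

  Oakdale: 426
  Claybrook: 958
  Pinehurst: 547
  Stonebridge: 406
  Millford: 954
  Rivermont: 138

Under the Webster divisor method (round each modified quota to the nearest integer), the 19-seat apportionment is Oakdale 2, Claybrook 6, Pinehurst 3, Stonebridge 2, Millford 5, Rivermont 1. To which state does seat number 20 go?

Millford

Priority for the next seat is population ÷ (current seats + 0.5).
Priorities: Oakdale 170.400, Claybrook 147.385, Pinehurst 156.286, Stonebridge 162.400, Millford 173.455, Rivermont 92.000.
Highest priority: Millford.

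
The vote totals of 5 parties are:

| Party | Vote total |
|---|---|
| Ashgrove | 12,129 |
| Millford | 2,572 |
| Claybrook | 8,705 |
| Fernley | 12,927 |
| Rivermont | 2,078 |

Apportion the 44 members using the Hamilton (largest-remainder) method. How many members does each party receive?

Ashgrove 14, Millford 3, Claybrook 10, Fernley 15, Rivermont 2

The standard divisor is 38411/44 ≈ 872.977.
Standard quotas: Ashgrove 13.8938, Millford 2.9462, Claybrook 9.9716, Fernley 14.8079, Rivermont 2.3804.
Lower quotas: Ashgrove 13, Millford 2, Claybrook 9, Fernley 14, Rivermont 2 (sum 40, leaving 4 seats).
Remainders in descending order: Claybrook 0.9716, Millford 0.9462, Ashgrove 0.8938, Fernley 0.8079, Rivermont 0.3804.
The surplus seats go to Claybrook, Millford, Ashgrove, Fernley.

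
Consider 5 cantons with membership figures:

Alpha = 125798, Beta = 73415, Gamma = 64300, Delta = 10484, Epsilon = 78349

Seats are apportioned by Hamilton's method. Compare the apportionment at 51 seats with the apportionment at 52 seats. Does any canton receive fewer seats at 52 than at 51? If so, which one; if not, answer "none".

Delta

At 51 seats: Alpha 18, Beta 11, Gamma 9, Delta 2, Epsilon 11.
At 52 seats: Alpha 19, Beta 11, Gamma 9, Delta 1, Epsilon 12.
Delta drops from 2 to 1.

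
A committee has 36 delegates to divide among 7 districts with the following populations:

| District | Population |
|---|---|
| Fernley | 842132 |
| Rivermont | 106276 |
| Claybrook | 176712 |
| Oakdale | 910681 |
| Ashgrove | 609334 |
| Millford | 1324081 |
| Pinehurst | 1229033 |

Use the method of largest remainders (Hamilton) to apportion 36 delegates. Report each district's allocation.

Fernley 6; Rivermont 1; Claybrook 1; Oakdale 6; Ashgrove 4; Millford 9; Pinehurst 9

The standard divisor is 5198249/36 ≈ 144395.806.
Standard quotas: Fernley 5.8321, Rivermont 0.7360, Claybrook 1.2238, Oakdale 6.3068, Ashgrove 4.2199, Millford 9.1698, Pinehurst 8.5116.
Lower quotas: Fernley 5, Rivermont 0, Claybrook 1, Oakdale 6, Ashgrove 4, Millford 9, Pinehurst 8 (sum 33, leaving 3 seats).
Remainders in descending order: Fernley 0.8321, Rivermont 0.7360, Pinehurst 0.5116, Oakdale 0.3068, Claybrook 0.2238, Ashgrove 0.2199, Millford 0.1698.
Largest remainders: Fernley, Rivermont, Pinehurst receive the extra seats.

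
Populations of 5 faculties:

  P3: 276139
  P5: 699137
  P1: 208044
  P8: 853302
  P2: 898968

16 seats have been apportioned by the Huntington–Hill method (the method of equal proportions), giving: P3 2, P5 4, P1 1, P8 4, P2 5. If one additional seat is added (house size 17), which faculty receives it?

Priority for the next seat is population ÷ (√(s·(s+1))).
Priorities: P3 112733.275, P5 156331.786, P1 147109.323, P8 190804.128, P2 164128.351.
Highest priority: P8.

P8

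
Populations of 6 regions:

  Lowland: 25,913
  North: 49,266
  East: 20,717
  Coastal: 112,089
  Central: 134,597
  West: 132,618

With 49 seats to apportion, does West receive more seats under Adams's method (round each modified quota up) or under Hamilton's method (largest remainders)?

Adams: Lowland 3, North 5, East 3, Coastal 11, Central 14, West 13.
Hamilton: Lowland 3, North 5, East 2, Coastal 11, Central 14, West 14.
West gets 13 under Adams and 14 under Hamilton.

Hamilton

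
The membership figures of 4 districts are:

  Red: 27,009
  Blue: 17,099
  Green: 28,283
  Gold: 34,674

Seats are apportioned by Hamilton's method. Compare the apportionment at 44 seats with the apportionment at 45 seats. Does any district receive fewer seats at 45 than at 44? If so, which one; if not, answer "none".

At 44 seats: Red 11, Blue 7, Green 12, Gold 14.
At 45 seats: Red 11, Blue 7, Green 12, Gold 15.
No district's allocation decreased.

none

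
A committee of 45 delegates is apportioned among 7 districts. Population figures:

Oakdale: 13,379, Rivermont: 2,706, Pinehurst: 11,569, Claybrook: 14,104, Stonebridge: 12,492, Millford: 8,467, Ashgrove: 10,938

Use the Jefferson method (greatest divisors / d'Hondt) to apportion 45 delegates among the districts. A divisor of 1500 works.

Oakdale 8; Rivermont 1; Pinehurst 7; Claybrook 9; Stonebridge 8; Millford 5; Ashgrove 7

With modified divisor 1500: modified quotas Oakdale 8.919, Rivermont 1.804, Pinehurst 7.713, Claybrook 9.403, Stonebridge 8.328, Millford 5.645, Ashgrove 7.292.
Rounding down: Oakdale 8, Rivermont 1, Pinehurst 7, Claybrook 9, Stonebridge 8, Millford 5, Ashgrove 7 (total 45).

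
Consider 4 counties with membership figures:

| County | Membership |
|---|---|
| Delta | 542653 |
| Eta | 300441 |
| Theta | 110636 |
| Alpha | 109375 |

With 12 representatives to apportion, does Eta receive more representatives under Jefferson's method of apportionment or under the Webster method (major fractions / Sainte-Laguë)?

Jefferson: Delta 7, Eta 3, Theta 1, Alpha 1.
Webster: Delta 6, Eta 4, Theta 1, Alpha 1.
Eta gets 3 under Jefferson and 4 under Webster.

Webster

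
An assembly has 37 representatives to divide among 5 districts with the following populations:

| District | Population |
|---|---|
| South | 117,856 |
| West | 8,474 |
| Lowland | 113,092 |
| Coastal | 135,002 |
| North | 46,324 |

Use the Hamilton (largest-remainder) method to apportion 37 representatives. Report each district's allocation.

Total 420748; standard divisor 420748/37 ≈ 11371.568.
Standard quotas: South 10.3641, West 0.7452, Lowland 9.9452, Coastal 11.8719, North 4.0737.
Lower quotas: South 10, West 0, Lowland 9, Coastal 11, North 4 (sum 34, leaving 3 seats).
Remainders in descending order: Lowland 0.9452, Coastal 0.8719, West 0.7452, South 0.3641, North 0.0737.
Largest remainders: Lowland, Coastal, West receive the extra seats.

South 10, West 1, Lowland 10, Coastal 12, North 4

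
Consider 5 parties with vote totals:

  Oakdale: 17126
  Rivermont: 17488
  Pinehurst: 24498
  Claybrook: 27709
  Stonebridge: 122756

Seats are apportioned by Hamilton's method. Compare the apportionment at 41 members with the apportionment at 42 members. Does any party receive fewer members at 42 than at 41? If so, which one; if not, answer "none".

At 41 seats: Oakdale 3, Rivermont 4, Pinehurst 5, Claybrook 5, Stonebridge 24.
At 42 seats: Oakdale 3, Rivermont 3, Pinehurst 5, Claybrook 6, Stonebridge 25.
Rivermont drops from 4 to 3.

Rivermont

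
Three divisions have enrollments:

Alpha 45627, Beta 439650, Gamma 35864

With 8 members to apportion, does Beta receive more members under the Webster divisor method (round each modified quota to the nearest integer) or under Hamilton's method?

Hamilton

Webster: Alpha 1, Beta 6, Gamma 1.
Hamilton: Alpha 1, Beta 7, Gamma 0.
Beta gets 6 under Webster and 7 under Hamilton.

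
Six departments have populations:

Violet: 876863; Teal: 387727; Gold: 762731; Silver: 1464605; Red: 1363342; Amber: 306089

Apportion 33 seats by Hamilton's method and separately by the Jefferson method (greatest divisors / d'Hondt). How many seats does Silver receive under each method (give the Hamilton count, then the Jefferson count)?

9 and 10

Hamilton: Violet 6, Teal 2, Gold 5, Silver 9, Red 9, Amber 2.
Jefferson: Violet 5, Teal 2, Gold 5, Silver 10, Red 9, Amber 2.
Silver gets 9 under Hamilton and 10 under Jefferson.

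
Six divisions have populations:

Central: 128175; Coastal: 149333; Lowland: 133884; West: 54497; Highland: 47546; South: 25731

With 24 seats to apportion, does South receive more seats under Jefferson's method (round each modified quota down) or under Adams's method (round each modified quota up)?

Jefferson: Central 6, Coastal 7, Lowland 6, West 2, Highland 2, South 1.
Adams: Central 5, Coastal 6, Lowland 6, West 3, Highland 2, South 2.
South gets 1 under Jefferson and 2 under Adams.

Adams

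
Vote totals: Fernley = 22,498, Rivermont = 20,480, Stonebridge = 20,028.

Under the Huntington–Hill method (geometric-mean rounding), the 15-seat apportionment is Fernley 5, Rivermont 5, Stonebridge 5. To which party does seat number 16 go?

Priority for the next seat is population ÷ (√(s·(s+1))).
Priorities: Fernley 4107.554, Rivermont 3739.119, Stonebridge 3656.596.
Highest priority: Fernley.

Fernley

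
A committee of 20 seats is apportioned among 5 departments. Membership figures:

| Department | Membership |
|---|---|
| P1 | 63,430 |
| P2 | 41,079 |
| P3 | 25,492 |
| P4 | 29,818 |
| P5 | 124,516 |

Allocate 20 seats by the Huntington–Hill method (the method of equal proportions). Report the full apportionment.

P1 4; P2 3; P3 2; P4 2; P5 9

With divisor 14429: modified quotas P1 4.396, P2 2.847, P3 1.767, P4 2.067, P5 8.630.
Geometric-mean thresholds: P1 √(4·5)=4.472, P2 √(2·3)=2.449, P3 √(1·2)=1.414, P4 √(2·3)=2.449, P5 √(8·9)=8.485.
Each quota rounded against its threshold gives P1 4, P2 3, P3 2, P4 2, P5 9 (total 20).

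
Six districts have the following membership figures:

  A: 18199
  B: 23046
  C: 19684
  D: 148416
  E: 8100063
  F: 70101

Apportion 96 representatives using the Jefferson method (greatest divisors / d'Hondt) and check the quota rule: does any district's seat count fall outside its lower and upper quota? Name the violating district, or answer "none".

E

Standard quotas: A 0.208, B 0.264, C 0.226, D 1.700, E 92.799, F 0.803.
Jefferson allocation: A 0, B 0, C 0, D 1, E 95, F 0.
E has quota 92.799 (lower 92, upper 93) but receives 95 — outside the quota interval.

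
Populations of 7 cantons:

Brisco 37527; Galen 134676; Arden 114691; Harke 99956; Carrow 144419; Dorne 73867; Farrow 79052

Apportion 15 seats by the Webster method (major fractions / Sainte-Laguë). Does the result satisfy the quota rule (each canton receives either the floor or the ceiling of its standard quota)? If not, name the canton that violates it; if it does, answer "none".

Standard quotas: Brisco 0.823, Galen 2.953, Arden 2.514, Harke 2.191, Carrow 3.166, Dorne 1.619, Farrow 1.733.
Webster allocation: Brisco 1, Galen 3, Arden 2, Harke 2, Carrow 3, Dorne 2, Farrow 2.
Every allocation lies between the lower and upper quota.

none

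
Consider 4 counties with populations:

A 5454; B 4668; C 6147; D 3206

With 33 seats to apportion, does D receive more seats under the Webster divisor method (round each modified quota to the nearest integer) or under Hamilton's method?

Webster: A 9, B 8, C 11, D 5.
Hamilton: A 9, B 8, C 10, D 6.
D gets 5 under Webster and 6 under Hamilton.

Hamilton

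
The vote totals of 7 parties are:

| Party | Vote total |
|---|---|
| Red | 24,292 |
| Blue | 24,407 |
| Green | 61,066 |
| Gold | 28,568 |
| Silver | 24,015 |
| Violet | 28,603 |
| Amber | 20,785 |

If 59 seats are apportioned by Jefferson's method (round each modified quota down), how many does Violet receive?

Standard divisor 211736/59 ≈ 3588.746; standard quotas: Red 6.769, Blue 6.801, Green 17.016, Gold 7.960, Silver 6.692, Violet 7.970, Amber 5.792.
Rounding down gives 6, 6, 17, 7, 6, 7, 5 = 54 seats, so the divisor must be adjusted.
With modified divisor 3450: modified quotas Red 7.041, Blue 7.074, Green 17.700, Gold 8.281, Silver 6.961, Violet 8.291, Amber 6.025.
Rounding down: Red 7, Blue 7, Green 17, Gold 8, Silver 6, Violet 8, Amber 6 (total 59).
Violet receives 8.

8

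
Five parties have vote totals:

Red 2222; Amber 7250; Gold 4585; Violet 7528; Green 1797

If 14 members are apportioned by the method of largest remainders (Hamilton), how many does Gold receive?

The standard divisor is 23382/14 ≈ 1670.143.
Standard quotas: Red 1.3304, Amber 4.3409, Gold 2.7453, Violet 4.5074, Green 1.0760.
Lower quotas: Red 1, Amber 4, Gold 2, Violet 4, Green 1 (sum 12, leaving 2 seats).
Remainders in descending order: Gold 0.7453, Violet 0.5074, Amber 0.3409, Red 0.3304, Green 0.0760.
The surplus seats go to Gold, Violet.
Gold receives 3.

3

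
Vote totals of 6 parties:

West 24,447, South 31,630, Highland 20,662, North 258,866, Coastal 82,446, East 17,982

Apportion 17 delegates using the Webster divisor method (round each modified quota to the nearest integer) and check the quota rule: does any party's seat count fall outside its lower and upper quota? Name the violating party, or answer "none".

Standard quotas: West 0.953, South 1.233, Highland 0.806, North 10.093, Coastal 3.214, East 0.701.
Webster allocation: West 1, South 1, Highland 1, North 10, Coastal 3, East 1.
Every allocation lies between the lower and upper quota.

none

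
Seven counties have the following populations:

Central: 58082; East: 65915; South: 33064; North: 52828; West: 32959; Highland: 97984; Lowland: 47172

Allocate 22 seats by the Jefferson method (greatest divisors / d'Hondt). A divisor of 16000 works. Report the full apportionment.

With modified divisor 16000: modified quotas Central 3.630, East 4.120, South 2.067, North 3.302, West 2.060, Highland 6.124, Lowland 2.948.
Rounding down: Central 3, East 4, South 2, North 3, West 2, Highland 6, Lowland 2 (total 22).

Central 3, East 4, South 2, North 3, West 2, Highland 6, Lowland 2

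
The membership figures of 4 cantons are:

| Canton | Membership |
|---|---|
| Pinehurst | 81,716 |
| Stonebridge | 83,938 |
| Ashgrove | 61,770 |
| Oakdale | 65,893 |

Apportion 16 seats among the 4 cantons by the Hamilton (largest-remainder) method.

The standard divisor is 293317/16 ≈ 18332.312.
Standard quotas: Pinehurst 4.4575, Stonebridge 4.5787, Ashgrove 3.3695, Oakdale 3.5944.
Lower quotas: Pinehurst 4, Stonebridge 4, Ashgrove 3, Oakdale 3 (sum 14, leaving 2 seats).
Remainders in descending order: Oakdale 0.5944, Stonebridge 0.5787, Pinehurst 0.4575, Ashgrove 0.3695.
The surplus seats go to Oakdale, Stonebridge.

Pinehurst=4, Stonebridge=5, Ashgrove=3, Oakdale=4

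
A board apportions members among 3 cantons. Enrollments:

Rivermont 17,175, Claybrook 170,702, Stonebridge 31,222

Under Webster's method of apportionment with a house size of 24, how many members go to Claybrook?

Standard divisor 219099/24 ≈ 9129.125; standard quotas: Rivermont 1.881, Claybrook 18.699, Stonebridge 3.420.
Rounding to the nearest integer gives Rivermont 2, Claybrook 19, Stonebridge 3 — total 24, matching the house size, so no adjustment is needed.
Claybrook receives 19.

19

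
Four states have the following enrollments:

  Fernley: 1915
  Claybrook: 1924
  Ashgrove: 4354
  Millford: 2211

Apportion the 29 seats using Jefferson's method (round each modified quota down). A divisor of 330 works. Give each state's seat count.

With modified divisor 330: modified quotas Fernley 5.803, Claybrook 5.830, Ashgrove 13.194, Millford 6.700.
Rounding down: Fernley 5, Claybrook 5, Ashgrove 13, Millford 6 (total 29).

Fernley 5, Claybrook 5, Ashgrove 13, Millford 6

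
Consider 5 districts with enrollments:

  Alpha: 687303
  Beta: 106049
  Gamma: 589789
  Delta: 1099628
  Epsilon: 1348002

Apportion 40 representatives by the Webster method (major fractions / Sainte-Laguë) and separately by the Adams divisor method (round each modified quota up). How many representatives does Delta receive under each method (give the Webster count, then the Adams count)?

12 and 11

Webster: Alpha 7, Beta 1, Gamma 6, Delta 12, Epsilon 14.
Adams: Alpha 7, Beta 2, Gamma 6, Delta 11, Epsilon 14.
Delta gets 12 under Webster and 11 under Adams.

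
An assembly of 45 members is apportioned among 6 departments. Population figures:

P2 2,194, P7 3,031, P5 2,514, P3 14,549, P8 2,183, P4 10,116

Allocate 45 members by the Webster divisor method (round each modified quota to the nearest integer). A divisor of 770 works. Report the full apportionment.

P2: 3; P7: 4; P5: 3; P3: 19; P8: 3; P4: 13

With modified divisor 770: modified quotas P2 2.849, P7 3.936, P5 3.265, P3 18.895, P8 2.835, P4 13.138.
Rounding to the nearest integer: P2 3, P7 4, P5 3, P3 19, P8 3, P4 13 (total 45).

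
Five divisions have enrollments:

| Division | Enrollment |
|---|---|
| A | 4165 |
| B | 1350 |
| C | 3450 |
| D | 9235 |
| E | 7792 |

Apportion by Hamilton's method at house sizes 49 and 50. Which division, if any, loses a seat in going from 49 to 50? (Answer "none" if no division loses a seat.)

At 49 seats: A 8, B 3, C 6, D 17, E 15.
At 50 seats: A 8, B 2, C 7, D 18, E 15.
B drops from 3 to 2.

B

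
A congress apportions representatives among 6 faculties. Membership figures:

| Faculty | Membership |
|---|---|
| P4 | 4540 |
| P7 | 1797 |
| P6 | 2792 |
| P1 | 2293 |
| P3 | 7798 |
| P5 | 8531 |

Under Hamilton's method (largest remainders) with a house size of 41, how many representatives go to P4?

7

Standard divisor: 27751 ÷ 41 ≈ 676.854.
Standard quotas: P4 6.7075, P7 2.6549, P6 4.1250, P1 3.3877, P3 11.5210, P5 12.6039.
Lower quotas: P4 6, P7 2, P6 4, P1 3, P3 11, P5 12 (sum 38, leaving 3 seats).
Remainders in descending order: P4 0.7075, P7 0.6549, P5 0.6039, P3 0.5210, P1 0.3877, P6 0.1250.
The surplus seats go to P4, P7, P5.
P4 receives 7.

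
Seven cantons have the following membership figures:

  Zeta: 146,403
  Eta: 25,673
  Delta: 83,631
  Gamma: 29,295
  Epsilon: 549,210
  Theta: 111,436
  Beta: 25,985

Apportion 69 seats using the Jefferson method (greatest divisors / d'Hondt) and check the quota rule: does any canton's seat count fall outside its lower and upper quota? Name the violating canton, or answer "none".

Epsilon

Standard quotas: Zeta 10.397, Eta 1.823, Delta 5.939, Gamma 2.080, Epsilon 39.002, Theta 7.914, Beta 1.845.
Jefferson allocation: Zeta 10, Eta 1, Delta 6, Gamma 2, Epsilon 41, Theta 8, Beta 1.
Epsilon has quota 39.002 (lower 39, upper 40) but receives 41 — outside the quota interval.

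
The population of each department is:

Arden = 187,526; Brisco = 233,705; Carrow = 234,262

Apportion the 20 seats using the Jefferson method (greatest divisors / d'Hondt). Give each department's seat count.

Standard divisor 655493/20 ≈ 32774.65; standard quotas: Arden 5.722, Brisco 7.131, Carrow 7.148.
Rounding down gives 5, 7, 7 = 19 seats, so the divisor must be adjusted.
With modified divisor 30300: modified quotas Arden 6.189, Brisco 7.713, Carrow 7.731.
Rounding down: Arden 6, Brisco 7, Carrow 7 (total 20).

Arden 6, Brisco 7, Carrow 7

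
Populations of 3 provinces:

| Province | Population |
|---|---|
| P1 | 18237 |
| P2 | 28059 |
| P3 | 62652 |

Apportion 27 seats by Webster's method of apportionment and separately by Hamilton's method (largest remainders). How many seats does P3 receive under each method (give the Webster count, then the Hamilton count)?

Webster: P1 5, P2 7, P3 15.
Hamilton: P1 4, P2 7, P3 16.
P3 gets 15 under Webster and 16 under Hamilton.

15 and 16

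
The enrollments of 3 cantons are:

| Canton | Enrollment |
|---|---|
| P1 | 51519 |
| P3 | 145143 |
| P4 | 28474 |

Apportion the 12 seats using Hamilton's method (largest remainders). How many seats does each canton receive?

Standard divisor: 225136 ÷ 12 ≈ 18761.333.
Standard quotas: P1 2.7460, P3 7.7363, P4 1.5177.
Lower quotas: P1 2, P3 7, P4 1 (sum 10, leaving 2 seats).
Remainders in descending order: P1 0.7460, P3 0.7363, P4 0.5177.
The surplus seats go to P1, P3.

P1 3, P3 8, P4 1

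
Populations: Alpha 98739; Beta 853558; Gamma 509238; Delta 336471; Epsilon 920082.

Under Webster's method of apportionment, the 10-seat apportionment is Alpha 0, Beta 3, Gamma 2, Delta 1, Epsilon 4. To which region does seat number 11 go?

Priority for the next seat is population ÷ (current seats + 0.5).
Priorities: Alpha 197478.000, Beta 243873.714, Gamma 203695.200, Delta 224314.000, Epsilon 204462.667.
Highest priority: Beta.

Beta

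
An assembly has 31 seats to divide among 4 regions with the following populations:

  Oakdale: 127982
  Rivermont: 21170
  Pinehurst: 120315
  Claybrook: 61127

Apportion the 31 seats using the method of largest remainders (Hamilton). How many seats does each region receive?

Oakdale 12, Rivermont 2, Pinehurst 11, Claybrook 6

Total 330594; standard divisor 330594/31 ≈ 10664.323.
Standard quotas: Oakdale 12.0009, Rivermont 1.9851, Pinehurst 11.2820, Claybrook 5.7319.
Lower quotas: Oakdale 12, Rivermont 1, Pinehurst 11, Claybrook 5 (sum 29, leaving 2 seats).
Remainders in descending order: Rivermont 0.9851, Claybrook 0.7319, Pinehurst 0.2820, Oakdale 0.0009.
Largest remainders: Rivermont, Claybrook receive the extra seats.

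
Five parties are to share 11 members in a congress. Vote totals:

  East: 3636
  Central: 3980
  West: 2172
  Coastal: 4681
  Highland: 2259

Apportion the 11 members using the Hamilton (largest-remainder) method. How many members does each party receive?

Standard divisor: 16728 ÷ 11 ≈ 1520.727.
Standard quotas: East 2.391, Central 2.617, West 1.428, Coastal 3.078, Highland 1.485.
Lower quotas: East 2, Central 2, West 1, Coastal 3, Highland 1 (sum 9, leaving 2 seats).
Remainders in descending order: Central 0.617, Highland 0.485, West 0.428, East 0.391, Coastal 0.078.
Largest remainders: Central, Highland receive the extra seats.

East 2, Central 3, West 1, Coastal 3, Highland 2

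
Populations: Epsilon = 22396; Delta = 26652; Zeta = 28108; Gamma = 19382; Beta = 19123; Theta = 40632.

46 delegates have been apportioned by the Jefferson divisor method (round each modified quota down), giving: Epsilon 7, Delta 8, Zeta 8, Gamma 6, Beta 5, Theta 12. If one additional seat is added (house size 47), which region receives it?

Priority for the next seat is population ÷ (current seats + 1).
Priorities: Epsilon 2799.500, Delta 2961.333, Zeta 3123.111, Gamma 2768.857, Beta 3187.167, Theta 3125.538.
Highest priority: Beta.

Beta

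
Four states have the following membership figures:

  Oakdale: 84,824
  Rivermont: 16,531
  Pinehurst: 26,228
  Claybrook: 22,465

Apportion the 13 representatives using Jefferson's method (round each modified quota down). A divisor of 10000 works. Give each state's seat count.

Oakdale 8, Rivermont 1, Pinehurst 2, Claybrook 2

With modified divisor 10000: modified quotas Oakdale 8.482, Rivermont 1.653, Pinehurst 2.623, Claybrook 2.247.
Rounding down: Oakdale 8, Rivermont 1, Pinehurst 2, Claybrook 2 (total 13).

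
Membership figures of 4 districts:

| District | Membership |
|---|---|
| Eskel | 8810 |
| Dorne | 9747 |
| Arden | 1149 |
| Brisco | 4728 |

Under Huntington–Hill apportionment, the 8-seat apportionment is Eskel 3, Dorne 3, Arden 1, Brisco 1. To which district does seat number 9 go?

Priority for the next seat is population ÷ (√(s·(s+1))).
Priorities: Eskel 2543.228, Dorne 2813.717, Arden 812.466, Brisco 3343.201.
Highest priority: Brisco.

Brisco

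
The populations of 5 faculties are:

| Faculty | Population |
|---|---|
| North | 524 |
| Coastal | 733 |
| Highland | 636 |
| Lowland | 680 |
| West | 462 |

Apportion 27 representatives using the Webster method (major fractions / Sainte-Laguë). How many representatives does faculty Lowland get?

Standard divisor 3035/27 ≈ 112.407; standard quotas: North 4.662, Coastal 6.521, Highland 5.658, Lowland 6.049, West 4.110.
Rounding to the nearest integer gives 5, 7, 6, 6, 4 = 28 seats, so the divisor must be adjusted.
With modified divisor 114: modified quotas North 4.596, Coastal 6.430, Highland 5.579, Lowland 5.965, West 4.053.
Rounding to the nearest integer: North 5, Coastal 6, Highland 6, Lowland 6, West 4 (total 27).
Lowland receives 6.

6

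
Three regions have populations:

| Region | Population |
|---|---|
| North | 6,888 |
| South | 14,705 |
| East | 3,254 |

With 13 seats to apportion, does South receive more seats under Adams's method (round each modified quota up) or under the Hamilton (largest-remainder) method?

Adams: North 4, South 7, East 2.
Hamilton: North 3, South 8, East 2.
South gets 7 under Adams and 8 under Hamilton.

Hamilton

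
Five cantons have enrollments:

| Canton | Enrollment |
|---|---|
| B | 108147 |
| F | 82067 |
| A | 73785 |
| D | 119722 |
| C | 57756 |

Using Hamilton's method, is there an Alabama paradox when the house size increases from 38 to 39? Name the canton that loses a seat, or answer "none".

A

At 38 seats: B 9, F 7, A 7, D 10, C 5.
At 39 seats: B 10, F 7, A 6, D 11, C 5.
A drops from 7 to 6.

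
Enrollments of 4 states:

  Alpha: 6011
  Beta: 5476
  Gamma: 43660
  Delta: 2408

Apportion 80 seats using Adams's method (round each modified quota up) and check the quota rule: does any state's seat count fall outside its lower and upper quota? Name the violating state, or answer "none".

Standard quotas: Alpha 8.355, Beta 7.612, Gamma 60.686, Delta 3.347.
Adams allocation: Alpha 9, Beta 8, Gamma 59, Delta 4.
Gamma has quota 60.686 (lower 60, upper 61) but receives 59 — outside the quota interval.

Gamma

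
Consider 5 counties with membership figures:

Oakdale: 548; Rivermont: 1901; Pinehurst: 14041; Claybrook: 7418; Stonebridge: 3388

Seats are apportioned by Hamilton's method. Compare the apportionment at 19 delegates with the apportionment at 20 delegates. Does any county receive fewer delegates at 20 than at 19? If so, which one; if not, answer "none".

Oakdale

At 19 seats: Oakdale 1, Rivermont 1, Pinehurst 10, Claybrook 5, Stonebridge 2.
At 20 seats: Oakdale 0, Rivermont 1, Pinehurst 10, Claybrook 6, Stonebridge 3.
Oakdale drops from 1 to 0.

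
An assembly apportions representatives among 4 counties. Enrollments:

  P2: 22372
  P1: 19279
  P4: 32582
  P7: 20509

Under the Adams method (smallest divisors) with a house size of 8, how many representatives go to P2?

Standard divisor 94742/8 ≈ 11842.75; standard quotas: P2 1.889, P1 1.628, P4 2.751, P7 1.732.
Rounding up gives 2, 2, 3, 2 = 9 seats, so the divisor must be adjusted.
With modified divisor 17800: modified quotas P2 1.257, P1 1.083, P4 1.830, P7 1.152.
Rounding up: P2 2, P1 2, P4 2, P7 2 (total 8).
P2 receives 2.

2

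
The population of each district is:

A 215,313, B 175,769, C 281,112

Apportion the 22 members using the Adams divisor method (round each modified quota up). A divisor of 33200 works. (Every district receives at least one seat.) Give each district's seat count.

A=7; B=6; C=9

With modified divisor 33200: modified quotas A 6.485, B 5.294, C 8.467.
Rounding up: A 7, B 6, C 9 (total 22).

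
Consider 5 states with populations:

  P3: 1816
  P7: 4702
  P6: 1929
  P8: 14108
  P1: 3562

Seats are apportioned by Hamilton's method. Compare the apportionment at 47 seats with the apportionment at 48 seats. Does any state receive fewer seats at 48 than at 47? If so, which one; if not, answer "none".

At 47 seats: P3 3, P7 9, P6 4, P8 25, P1 6.
At 48 seats: P3 3, P7 9, P6 3, P8 26, P1 7.
P6 drops from 4 to 3.

P6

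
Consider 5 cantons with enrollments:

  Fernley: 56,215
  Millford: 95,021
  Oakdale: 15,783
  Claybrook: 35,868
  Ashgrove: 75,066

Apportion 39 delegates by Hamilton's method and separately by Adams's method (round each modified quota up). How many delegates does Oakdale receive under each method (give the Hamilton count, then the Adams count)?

Hamilton: Fernley 8, Millford 13, Oakdale 2, Claybrook 5, Ashgrove 11.
Adams: Fernley 8, Millford 13, Oakdale 3, Claybrook 5, Ashgrove 10.
Oakdale gets 2 under Hamilton and 3 under Adams.

2 and 3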